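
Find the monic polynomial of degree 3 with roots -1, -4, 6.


A monic polynomial with roots -1, -4, 6 is:
p(x) = (x + 1)(x + 4)(x - 6)
After multiplying by (x + 1): x + 1
After multiplying by (x + 4): x^2 + 5x + 4
After multiplying by (x - 6): x^3 - x^2 - 26x - 24

x^3 - x^2 - 26x - 24


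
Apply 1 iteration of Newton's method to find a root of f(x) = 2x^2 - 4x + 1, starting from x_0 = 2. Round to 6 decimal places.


Newton's method: x_(n+1) = x_n - f(x_n)/f'(x_n)
f(x) = 2x^2 - 4x + 1
f'(x) = 4x - 4

Iteration 1:
  f(2.000000) = 1.000000
  f'(2.000000) = 4.000000
  x_1 = 2.000000 - (1.000000)/(4.000000) = 1.750000

x_1 = 1.750000


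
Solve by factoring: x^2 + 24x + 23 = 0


We need two numbers that multiply to 23 and add to 24.
Those numbers are 23 and 1 (since 23 * 1 = 23 and 23 + 1 = 24).
So x^2 + 24x + 23 = (x + 23)(x + 1) = 0
Setting each factor to zero: x = -23 or x = -1

x = -23, x = -1


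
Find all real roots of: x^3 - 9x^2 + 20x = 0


The constant term is 0, so x = 0 is a root. Factor out x:
  x(x^2 - 9x + 20) = 0
Solve the quadratic x^2 - 9x + 20 = 0: discriminant = (-9)^2 - 4(1)(20) = 81 - 80 = 1.
sqrt(1) = 1, so x = (9 ± 1)/2: x = 5 or x = 4.

x = 0, x = 4, x = 5


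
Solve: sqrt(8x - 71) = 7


Square both sides: 8x - 71 = 7^2 = 49
8x = 49 + 71 = 120
x = 15
Check: sqrt(8*15 - 71) = sqrt(49) = 7 ✓

x = 15


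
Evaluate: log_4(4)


We need the exponent such that 4^? = 4
4^1 = 4
Therefore log_4(4) = 1

1


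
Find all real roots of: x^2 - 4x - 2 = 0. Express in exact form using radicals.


Using the quadratic formula: x = (-b ± sqrt(b^2 - 4ac)) / (2a)
Here a = 1, b = -4, c = -2
Discriminant = b^2 - 4ac = (-4)^2 - 4(1)(-2) = 16 + 8 = 24
Since discriminant = 24 > 0, there are two real roots.
x = (4 ± 2*sqrt(6)) / 2
Simplifying: x = 2 ± sqrt(6)
Numerically: x ≈ 4.4495 or x ≈ -0.4495

x = 2 + sqrt(6) or x = 2 - sqrt(6)


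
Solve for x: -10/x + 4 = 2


Subtract 4 from both sides: -10/x = -2
Multiply both sides by x: -10 = -2 * x
Divide by -2: x = 5

x = 5


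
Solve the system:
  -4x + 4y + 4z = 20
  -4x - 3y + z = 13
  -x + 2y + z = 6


Using Cramer's rule. Expand each determinant along the first row.
D  = (-4)*[(-3)*1 - 1*2] - 4*[(-4)*1 - 1*(-1)] + 4*[(-4)*2 - (-3)*(-1)]
  = (-4)*(-5) - 4*(-3) + 4*(-11) = -12
Dx = 20*[(-3)*1 - 1*2] - 4*[13*1 - 1*6] + 4*[13*2 - (-3)*6]
  = 20*(-5) - 4*(7) + 4*(44) = 48
Dy = (-4)*[13*1 - 1*6] - 20*[(-4)*1 - 1*(-1)] + 4*[(-4)*6 - 13*(-1)]
  = (-4)*(7) - 20*(-3) + 4*(-11) = -12
Dz = (-4)*[(-3)*6 - 13*2] - 4*[(-4)*6 - 13*(-1)] + 20*[(-4)*2 - (-3)*(-1)]
  = (-4)*(-44) - 4*(-11) + 20*(-11) = 0
x = Dx/D = 48/-12 = -4, y = Dy/D = -12/-12 = 1, z = Dz/D = 0/-12 = 0
Check eq1: (-4)(-4) + (4)(1) + (4)(0) = 20 = 20 ✓
Check eq2: (-4)(-4) + (-3)(1) + (1)(0) = 13 = 13 ✓
Check eq3: (-1)(-4) + (2)(1) + (1)(0) = 6 = 6 ✓

x = -4, y = 1, z = 0


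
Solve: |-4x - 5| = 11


An absolute value equation |expr| = 11 gives two cases:
Case 1: -4x - 5 = 11
  -4x = 16, so x = -4
Case 2: -4x - 5 = -11
  -4x = -6, so x = 3/2

x = -4, x = 3/2


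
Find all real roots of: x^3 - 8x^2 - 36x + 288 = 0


Let p(x) = x^3 - 8x^2 - 36x + 288. By the rational root theorem (leading coefficient 1), any rational root is an integer divisor of 288: try ±1, ±2, ... in turn.
Test x = 1: value = 245 ≠ 0.
Test x = -1: value = 315 ≠ 0.
Test x = 2: value = 192 ≠ 0.
Test x = -2: value = 320 ≠ 0.
Test x = 3: value = 135 ≠ 0.
Test x = -3: value = 297 ≠ 0.
Test x = 4: value = 80 ≠ 0.
Test x = -4: value = 240 ≠ 0.
Test x = 6: value = 0 ✓, so (x - 6) is a factor.
Synthetic division by (x - 6): bring down 1; 1(6) - 8 = -2; (-2)(6) - 36 = -48; (-48)(6) + 288 = 0 → quotient x^2 - 2x - 48, remainder 0.
Solve the quadratic x^2 - 2x - 48 = 0: discriminant = (-2)^2 - 4(1)(-48) = 4 + 192 = 196.
sqrt(196) = 14, so x = (2 ± 14)/2: x = 8 or x = -6.

x = -6, x = 6, x = 8


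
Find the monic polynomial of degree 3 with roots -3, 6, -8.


A monic polynomial with roots -3, 6, -8 is:
p(x) = (x + 3)(x - 6)(x + 8)
After multiplying by (x + 3): x + 3
After multiplying by (x - 6): x^2 - 3x - 18
After multiplying by (x + 8): x^3 + 5x^2 - 42x - 144

x^3 + 5x^2 - 42x - 144


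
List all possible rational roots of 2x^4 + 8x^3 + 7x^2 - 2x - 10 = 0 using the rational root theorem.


Rational root theorem: possible roots are ±p/q where:
  p divides the constant term (-10): p ∈ {1, 2, 5, 10}
  q divides the leading coefficient (2): q ∈ {1, 2}

All possible rational roots: -10, -5, -5/2, -2, -1, -1/2, 1/2, 1, 2, 5/2, 5, 10

-10, -5, -5/2, -2, -1, -1/2, 1/2, 1, 2, 5/2, 5, 10


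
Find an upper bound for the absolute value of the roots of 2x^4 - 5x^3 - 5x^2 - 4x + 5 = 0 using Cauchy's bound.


Cauchy's bound: all roots r satisfy |r| <= 1 + max(|a_i/a_n|) for i = 0,...,n-1
where a_n is the leading coefficient.

Coefficients: [2, -5, -5, -4, 5]
Leading coefficient a_n = 2
Ratios |a_i/a_n|: 5/2, 5/2, 2, 5/2
Maximum ratio: 5/2
Cauchy's bound: |r| <= 1 + 5/2 = 7/2

Upper bound = 7/2


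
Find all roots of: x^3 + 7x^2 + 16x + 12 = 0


Let p(x) = x^3 + 7x^2 + 16x + 12. By the rational root theorem (leading coefficient 1), any rational root is an integer divisor of 12: try ±1, ±2, ... in turn.
Test x = 1: value = 36 ≠ 0.
Test x = -1: value = 2 ≠ 0.
Test x = 2: value = 80 ≠ 0.
Test x = -2: value = 0 ✓, so (x + 2) is a factor.
Synthetic division by (x + 2): bring down 1; 1(-2) + 7 = 5; 5(-2) + 16 = 6; 6(-2) + 12 = 0 → quotient x^2 + 5x + 6, remainder 0.
Solve the quadratic x^2 + 5x + 6 = 0: discriminant = 5^2 - 4(1)(6) = 25 - 24 = 1.
sqrt(1) = 1, so x = (-5 ± 1)/2: x = -2 or x = -3.
Collecting all roots found:

x = -3, x = -2 (multiplicity 2)


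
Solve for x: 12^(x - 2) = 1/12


Express both sides with the same base.
1/12 = 12^(-1)
Since the bases match, equate exponents: x - 2 = -1
So x = -1 - (-2) = 1

x = 1


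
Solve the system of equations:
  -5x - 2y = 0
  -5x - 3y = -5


Using Cramer's rule:
Determinant D = (-5)(-3) - (-5)(-2) = 15 - 10 = 5
Dx = (0)(-3) - (-5)(-2) = 0 - 10 = -10
Dy = (-5)(-5) - (-5)(0) = 25 - 0 = 25
x = Dx/D = -10/5 = -2
y = Dy/D = 25/5 = 5

x = -2, y = 5


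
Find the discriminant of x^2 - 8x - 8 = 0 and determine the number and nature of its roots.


For ax^2 + bx + c = 0, discriminant D = b^2 - 4ac
Here a = 1, b = -8, c = -8
D = (-8)^2 - 4(1)(-8) = 64 + 32 = 96

D = 96 > 0 but not a perfect square
The equation has 2 distinct real irrational roots.

Discriminant = 96, 2 distinct real irrational roots


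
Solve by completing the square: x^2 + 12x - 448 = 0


Start: x^2 + 12x - 448 = 0
Move constant: x^2 + 12x = 448
Half of 12 is 6, squared is 36
Add 36 to both sides: x^2 + 12x + 36 = 484
(x + 6)^2 = 484
x + 6 = ±22
x = -6 + 22 = 16 or x = -6 - 22 = -28

x = -28, x = 16


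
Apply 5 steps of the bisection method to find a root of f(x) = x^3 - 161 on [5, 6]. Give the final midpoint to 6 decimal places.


f(x) = x^3 - 161
f(5) = -36 < 0
f(6) = 55 > 0

Step 1: midpoint = (5.000000 + 6.000000)/2 = 5.500000
  f(5.500000) = 5.375000
  f(mid) > 0, so root is in [5.000000, 5.500000]

Step 2: midpoint = (5.000000 + 5.500000)/2 = 5.250000
  f(5.250000) = -16.296875
  f(mid) < 0, so root is in [5.250000, 5.500000]

Step 3: midpoint = (5.250000 + 5.500000)/2 = 5.375000
  f(5.375000) = -5.712891
  f(mid) < 0, so root is in [5.375000, 5.500000]

Step 4: midpoint = (5.375000 + 5.500000)/2 = 5.437500
  f(5.437500) = -0.232666
  f(mid) < 0, so root is in [5.437500, 5.500000]

Step 5: midpoint = (5.437500 + 5.500000)/2 = 5.468750
  f(5.468750) = 2.555145
  f(mid) > 0, so root is in [5.437500, 5.468750]

midpoint = 5.468750


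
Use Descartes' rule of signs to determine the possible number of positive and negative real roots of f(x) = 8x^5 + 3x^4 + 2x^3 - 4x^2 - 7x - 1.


Descartes' rule of signs:

For positive roots, count sign changes in f(x) = 8x^5 + 3x^4 + 2x^3 - 4x^2 - 7x - 1:
Signs of coefficients: +, +, +, -, -, -
Number of sign changes: 1
Possible positive real roots: 1

For negative roots, examine f(-x) = -8x^5 + 3x^4 - 2x^3 - 4x^2 + 7x - 1:
Signs of coefficients: -, +, -, -, +, -
Number of sign changes: 4
Possible negative real roots: 4, 2, 0

Positive roots: 1; Negative roots: 4 or 2 or 0


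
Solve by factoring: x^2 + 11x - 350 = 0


We need two numbers that multiply to -350 and add to 11.
Those numbers are 25 and -14 (since 25 * (-14) = -350 and 25 + (-14) = 11).
So x^2 + 11x - 350 = (x + 25)(x - 14) = 0
Setting each factor to zero: x = -25 or x = 14

x = -25, x = 14


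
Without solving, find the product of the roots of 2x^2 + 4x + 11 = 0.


By Vieta's formulas for ax^2 + bx + c = 0:
  Sum of roots = -b/a
  Product of roots = c/a

Here a = 2, b = 4, c = 11
Sum = -(4)/2 = -2
Product = 11/2 = 11/2

Product = 11/2


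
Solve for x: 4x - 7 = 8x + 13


Starting with: 4x - 7 = 8x + 13
Move all x terms to left: (4 - 8)x = 13 + 7
Simplify: -4x = 20
Divide both sides by -4: x = -5

x = -5


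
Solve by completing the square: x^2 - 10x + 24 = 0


Start: x^2 - 10x + 24 = 0
Move constant: x^2 - 10x = -24
Half of -10 is -5, squared is 25
Add 25 to both sides: x^2 - 10x + 25 = 1
(x - 5)^2 = 1
x - 5 = ±1
x = 5 + 1 = 6 or x = 5 - 1 = 4

x = 4, x = 6


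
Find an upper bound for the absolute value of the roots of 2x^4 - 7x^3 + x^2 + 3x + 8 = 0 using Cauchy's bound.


Cauchy's bound: all roots r satisfy |r| <= 1 + max(|a_i/a_n|) for i = 0,...,n-1
where a_n is the leading coefficient.

Coefficients: [2, -7, 1, 3, 8]
Leading coefficient a_n = 2
Ratios |a_i/a_n|: 7/2, 1/2, 3/2, 4
Maximum ratio: 4
Cauchy's bound: |r| <= 1 + 4 = 5

Upper bound = 5


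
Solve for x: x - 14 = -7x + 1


Starting with: x - 14 = -7x + 1
Move all x terms to left: (1 + 7)x = 1 + 14
Simplify: 8x = 15
Divide both sides by 8: x = 15/8

x = 15/8


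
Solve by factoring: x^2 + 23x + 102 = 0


We need two numbers that multiply to 102 and add to 23.
Those numbers are 17 and 6 (since 17 * 6 = 102 and 17 + 6 = 23).
So x^2 + 23x + 102 = (x + 17)(x + 6) = 0
Setting each factor to zero: x = -17 or x = -6

x = -17, x = -6


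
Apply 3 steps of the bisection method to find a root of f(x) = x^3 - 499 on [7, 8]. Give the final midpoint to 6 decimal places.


f(x) = x^3 - 499
f(7) = -156 < 0
f(8) = 13 > 0

Step 1: midpoint = (7.000000 + 8.000000)/2 = 7.500000
  f(7.500000) = -77.125000
  f(mid) < 0, so root is in [7.500000, 8.000000]

Step 2: midpoint = (7.500000 + 8.000000)/2 = 7.750000
  f(7.750000) = -33.515625
  f(mid) < 0, so root is in [7.750000, 8.000000]

Step 3: midpoint = (7.750000 + 8.000000)/2 = 7.875000
  f(7.875000) = -10.626953
  f(mid) < 0, so root is in [7.875000, 8.000000]

midpoint = 7.875000


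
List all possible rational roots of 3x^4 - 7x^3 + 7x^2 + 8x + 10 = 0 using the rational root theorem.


Rational root theorem: possible roots are ±p/q where:
  p divides the constant term (10): p ∈ {1, 2, 5, 10}
  q divides the leading coefficient (3): q ∈ {1, 3}

All possible rational roots: -10, -5, -10/3, -2, -5/3, -1, -2/3, -1/3, 1/3, 2/3, 1, 5/3, 2, 10/3, 5, 10

-10, -5, -10/3, -2, -5/3, -1, -2/3, -1/3, 1/3, 2/3, 1, 5/3, 2, 10/3, 5, 10


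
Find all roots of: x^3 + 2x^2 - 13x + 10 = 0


Let p(x) = x^3 + 2x^2 - 13x + 10. By the rational root theorem (leading coefficient 1), any rational root is an integer divisor of 10: try ±1, ±2, ... in turn.
Test x = 1: value = 0 ✓, so (x - 1) is a factor.
Synthetic division by (x - 1): bring down 1; 1(1) + 2 = 3; 3(1) - 13 = -10; (-10)(1) + 10 = 0 → quotient x^2 + 3x - 10, remainder 0.
Solve the quadratic x^2 + 3x - 10 = 0: discriminant = 3^2 - 4(1)(-10) = 9 + 40 = 49.
sqrt(49) = 7, so x = (-3 ± 7)/2: x = 2 or x = -5.
Collecting all roots found:

x = -5, x = 1, x = 2


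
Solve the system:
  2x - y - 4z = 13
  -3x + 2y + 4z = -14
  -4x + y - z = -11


Using Cramer's rule. Expand each determinant along the first row.
D  = 2*[2*(-1) - 4*1] - (-1)*[(-3)*(-1) - 4*(-4)] + (-4)*[(-3)*1 - 2*(-4)]
  = 2*(-6) - (-1)*(19) + (-4)*(5) = -13
Dx = 13*[2*(-1) - 4*1] - (-1)*[(-14)*(-1) - 4*(-11)] + (-4)*[(-14)*1 - 2*(-11)]
  = 13*(-6) - (-1)*(58) + (-4)*(8) = -52
Dy = 2*[(-14)*(-1) - 4*(-11)] - 13*[(-3)*(-1) - 4*(-4)] + (-4)*[(-3)*(-11) - (-14)*(-4)]
  = 2*(58) - 13*(19) + (-4)*(-23) = -39
Dz = 2*[2*(-11) - (-14)*1] - (-1)*[(-3)*(-11) - (-14)*(-4)] + 13*[(-3)*1 - 2*(-4)]
  = 2*(-8) - (-1)*(-23) + 13*(5) = 26
x = Dx/D = -52/-13 = 4, y = Dy/D = -39/-13 = 3, z = Dz/D = 26/-13 = -2
Check eq1: (2)(4) + (-1)(3) + (-4)(-2) = 13 = 13 ✓
Check eq2: (-3)(4) + (2)(3) + (4)(-2) = -14 = -14 ✓
Check eq3: (-4)(4) + (1)(3) + (-1)(-2) = -11 = -11 ✓

x = 4, y = 3, z = -2


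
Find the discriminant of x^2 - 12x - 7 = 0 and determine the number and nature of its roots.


For ax^2 + bx + c = 0, discriminant D = b^2 - 4ac
Here a = 1, b = -12, c = -7
D = (-12)^2 - 4(1)(-7) = 144 + 28 = 172

D = 172 > 0 but not a perfect square
The equation has 2 distinct real irrational roots.

Discriminant = 172, 2 distinct real irrational roots


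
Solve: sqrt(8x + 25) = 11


Square both sides: 8x + 25 = 11^2 = 121
8x = 121 - 25 = 96
x = 12
Check: sqrt(8*12 + 25) = sqrt(121) = 11 ✓

x = 12


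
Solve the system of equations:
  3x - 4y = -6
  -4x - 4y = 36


Using Cramer's rule:
Determinant D = (3)(-4) - (-4)(-4) = -12 - 16 = -28
Dx = (-6)(-4) - (36)(-4) = 24 + 144 = 168
Dy = (3)(36) - (-4)(-6) = 108 - 24 = 84
x = Dx/D = 168/-28 = -6
y = Dy/D = 84/-28 = -3

x = -6, y = -3


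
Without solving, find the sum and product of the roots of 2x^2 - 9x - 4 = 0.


By Vieta's formulas for ax^2 + bx + c = 0:
  Sum of roots = -b/a
  Product of roots = c/a

Here a = 2, b = -9, c = -4
Sum = -(-9)/2 = 9/2
Product = -4/2 = -2

Sum = 9/2, Product = -2


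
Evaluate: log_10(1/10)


We need the exponent such that 10^? = 1/10
10^(-1) = 1/10^1 = 1/10
Therefore log_10(1/10) = -1

-1


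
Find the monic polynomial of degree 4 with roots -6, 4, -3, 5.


A monic polynomial with roots -6, 4, -3, 5 is:
p(x) = (x + 6)(x - 4)(x + 3)(x - 5)
After multiplying by (x + 6): x + 6
After multiplying by (x - 4): x^2 + 2x - 24
After multiplying by (x + 3): x^3 + 5x^2 - 18x - 72
After multiplying by (x - 5): x^4 - 43x^2 + 18x + 360

x^4 - 43x^2 + 18x + 360


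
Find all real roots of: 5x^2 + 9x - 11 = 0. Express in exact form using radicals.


Using the quadratic formula: x = (-b ± sqrt(b^2 - 4ac)) / (2a)
Here a = 5, b = 9, c = -11
Discriminant = b^2 - 4ac = 9^2 - 4(5)(-11) = 81 + 220 = 301
Since discriminant = 301 > 0, there are two real roots.
x = (-9 ± sqrt(301)) / 10
Numerically: x ≈ 0.8349 or x ≈ -2.6349

x = (-9 + sqrt(301)) / 10 or x = (-9 - sqrt(301)) / 10


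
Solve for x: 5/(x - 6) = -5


Multiply both sides by (x - 6): 5 = -5(x - 6)
Distribute: 5 = -5x + 30
-5x = 5 - 30 = -25
x = 5

x = 5


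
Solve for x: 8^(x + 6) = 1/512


Express both sides with the same base.
1/512 = 8^(-3)
Since the bases match, equate exponents: x + 6 = -3
So x = -3 - (6) = -9

x = -9


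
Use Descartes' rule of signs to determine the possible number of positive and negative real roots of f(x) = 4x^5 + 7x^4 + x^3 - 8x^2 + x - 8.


Descartes' rule of signs:

For positive roots, count sign changes in f(x) = 4x^5 + 7x^4 + x^3 - 8x^2 + x - 8:
Signs of coefficients: +, +, +, -, +, -
Number of sign changes: 3
Possible positive real roots: 3, 1

For negative roots, examine f(-x) = -4x^5 + 7x^4 - x^3 - 8x^2 - x - 8:
Signs of coefficients: -, +, -, -, -, -
Number of sign changes: 2
Possible negative real roots: 2, 0

Positive roots: 3 or 1; Negative roots: 2 or 0


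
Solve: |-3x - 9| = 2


An absolute value equation |expr| = 2 gives two cases:
Case 1: -3x - 9 = 2
  -3x = 11, so x = -11/3
Case 2: -3x - 9 = -2
  -3x = 7, so x = -7/3

x = -11/3, x = -7/3


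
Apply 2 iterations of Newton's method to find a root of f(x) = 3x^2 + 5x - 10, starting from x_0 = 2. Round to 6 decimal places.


Newton's method: x_(n+1) = x_n - f(x_n)/f'(x_n)
f(x) = 3x^2 + 5x - 10
f'(x) = 6x + 5

Iteration 1:
  f(2.000000) = 12.000000
  f'(2.000000) = 17.000000
  x_1 = 2.000000 - (12.000000)/(17.000000) = 1.294118

Iteration 2:
  f(1.294118) = 1.494810
  f'(1.294118) = 12.764706
  x_2 = 1.294118 - (1.494810)/(12.764706) = 1.177013

x_2 = 1.177013


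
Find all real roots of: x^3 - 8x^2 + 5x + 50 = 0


Let p(x) = x^3 - 8x^2 + 5x + 50. By the rational root theorem (leading coefficient 1), any rational root is an integer divisor of 50: try ±1, ±2, ... in turn.
Test x = 1: value = 48 ≠ 0.
Test x = -1: value = 36 ≠ 0.
Test x = 2: value = 36 ≠ 0.
Test x = -2: value = 0 ✓, so (x + 2) is a factor.
Synthetic division by (x + 2): bring down 1; 1(-2) - 8 = -10; (-10)(-2) + 5 = 25; 25(-2) + 50 = 0 → quotient x^2 - 10x + 25, remainder 0.
Solve the quadratic x^2 - 10x + 25 = 0: discriminant = (-10)^2 - 4(1)(25) = 100 - 100 = 0.
Discriminant = 0, so a double root: x = 10/2 = 5.

x = -2, x = 5 (multiplicity 2)


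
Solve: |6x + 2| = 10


An absolute value equation |expr| = 10 gives two cases:
Case 1: 6x + 2 = 10
  6x = 8, so x = 4/3
Case 2: 6x + 2 = -10
  6x = -12, so x = -2

x = -2, x = 4/3


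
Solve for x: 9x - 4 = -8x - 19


Starting with: 9x - 4 = -8x - 19
Move all x terms to left: (9 + 8)x = -19 + 4
Simplify: 17x = -15
Divide both sides by 17: x = -15/17

x = -15/17


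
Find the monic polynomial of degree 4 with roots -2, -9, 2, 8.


A monic polynomial with roots -2, -9, 2, 8 is:
p(x) = (x + 2)(x + 9)(x - 2)(x - 8)
After multiplying by (x + 2): x + 2
After multiplying by (x + 9): x^2 + 11x + 18
After multiplying by (x - 2): x^3 + 9x^2 - 4x - 36
After multiplying by (x - 8): x^4 + x^3 - 76x^2 - 4x + 288

x^4 + x^3 - 76x^2 - 4x + 288


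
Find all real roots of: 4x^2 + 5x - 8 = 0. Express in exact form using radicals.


Using the quadratic formula: x = (-b ± sqrt(b^2 - 4ac)) / (2a)
Here a = 4, b = 5, c = -8
Discriminant = b^2 - 4ac = 5^2 - 4(4)(-8) = 25 + 128 = 153
Since discriminant = 153 > 0, there are two real roots.
x = (-5 ± 3*sqrt(17)) / 8
Numerically: x ≈ 0.9212 or x ≈ -2.1712

x = (-5 + 3*sqrt(17)) / 8 or x = (-5 - 3*sqrt(17)) / 8


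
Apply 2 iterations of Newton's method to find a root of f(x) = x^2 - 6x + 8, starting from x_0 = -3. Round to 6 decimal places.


Newton's method: x_(n+1) = x_n - f(x_n)/f'(x_n)
f(x) = x^2 - 6x + 8
f'(x) = 2x - 6

Iteration 1:
  f(-3.000000) = 35.000000
  f'(-3.000000) = -12.000000
  x_1 = -3.000000 - (35.000000)/(-12.000000) = -0.083333

Iteration 2:
  f(-0.083333) = 8.506944
  f'(-0.083333) = -6.166667
  x_2 = -0.083333 - (8.506944)/(-6.166667) = 1.296171

x_2 = 1.296171


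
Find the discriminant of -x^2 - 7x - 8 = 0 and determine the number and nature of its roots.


For ax^2 + bx + c = 0, discriminant D = b^2 - 4ac
Here a = -1, b = -7, c = -8
D = (-7)^2 - 4(-1)(-8) = 49 - 32 = 17

D = 17 > 0 but not a perfect square
The equation has 2 distinct real irrational roots.

Discriminant = 17, 2 distinct real irrational roots


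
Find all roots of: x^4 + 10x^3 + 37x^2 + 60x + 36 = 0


Let p(x) = x^4 + 10x^3 + 37x^2 + 60x + 36. By the rational root theorem (leading coefficient 1), any rational root is an integer divisor of 36: try ±1, ±2, ... in turn.
Test x = 1: value = 144 ≠ 0.
Test x = -1: value = 4 ≠ 0.
Test x = 2: value = 400 ≠ 0.
Test x = -2: value = 0 ✓, so (x + 2) is a factor.
Synthetic division by (x + 2): bring down 1; 1(-2) + 10 = 8; 8(-2) + 37 = 21; 21(-2) + 60 = 18; 18(-2) + 36 = 0 → quotient x^3 + 8x^2 + 21x + 18, remainder 0.
Continue with the quotient x^3 + 8x^2 + 21x + 18 (candidates must divide 18; re-test x = -2 first in case it repeats).
Test x = -2: value = 0 ✓, so (x + 2) is a factor.
Synthetic division by (x + 2): bring down 1; 1(-2) + 8 = 6; 6(-2) + 21 = 9; 9(-2) + 18 = 0 → quotient x^2 + 6x + 9, remainder 0.
Solve the quadratic x^2 + 6x + 9 = 0: discriminant = 6^2 - 4(1)(9) = 36 - 36 = 0.
Discriminant = 0, so a double root: x = -6/2 = -3.
Collecting all roots found:

x = -3 (multiplicity 2), x = -2 (multiplicity 2)


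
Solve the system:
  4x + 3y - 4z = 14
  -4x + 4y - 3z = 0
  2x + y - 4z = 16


Using Cramer's rule. Expand each determinant along the first row.
D  = 4*[4*(-4) - (-3)*1] - 3*[(-4)*(-4) - (-3)*2] + (-4)*[(-4)*1 - 4*2]
  = 4*(-13) - 3*(22) + (-4)*(-12) = -70
Dx = 14*[4*(-4) - (-3)*1] - 3*[0*(-4) - (-3)*16] + (-4)*[0*1 - 4*16]
  = 14*(-13) - 3*(48) + (-4)*(-64) = -70
Dy = 4*[0*(-4) - (-3)*16] - 14*[(-4)*(-4) - (-3)*2] + (-4)*[(-4)*16 - 0*2]
  = 4*(48) - 14*(22) + (-4)*(-64) = 140
Dz = 4*[4*16 - 0*1] - 3*[(-4)*16 - 0*2] + 14*[(-4)*1 - 4*2]
  = 4*(64) - 3*(-64) + 14*(-12) = 280
x = Dx/D = -70/-70 = 1, y = Dy/D = 140/-70 = -2, z = Dz/D = 280/-70 = -4
Check eq1: (4)(1) + (3)(-2) + (-4)(-4) = 14 = 14 ✓
Check eq2: (-4)(1) + (4)(-2) + (-3)(-4) = 0 = 0 ✓
Check eq3: (2)(1) + (1)(-2) + (-4)(-4) = 16 = 16 ✓

x = 1, y = -2, z = -4


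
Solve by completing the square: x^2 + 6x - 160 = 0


Start: x^2 + 6x - 160 = 0
Move constant: x^2 + 6x = 160
Half of 6 is 3, squared is 9
Add 9 to both sides: x^2 + 6x + 9 = 169
(x + 3)^2 = 169
x + 3 = ±13
x = -3 + 13 = 10 or x = -3 - 13 = -16

x = -16, x = 10


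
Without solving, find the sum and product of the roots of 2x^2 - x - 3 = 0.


By Vieta's formulas for ax^2 + bx + c = 0:
  Sum of roots = -b/a
  Product of roots = c/a

Here a = 2, b = -1, c = -3
Sum = -(-1)/2 = 1/2
Product = -3/2 = -3/2

Sum = 1/2, Product = -3/2


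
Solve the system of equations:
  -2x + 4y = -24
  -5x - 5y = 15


Using Cramer's rule:
Determinant D = (-2)(-5) - (-5)(4) = 10 + 20 = 30
Dx = (-24)(-5) - (15)(4) = 120 - 60 = 60
Dy = (-2)(15) - (-5)(-24) = -30 - 120 = -150
x = Dx/D = 60/30 = 2
y = Dy/D = -150/30 = -5

x = 2, y = -5


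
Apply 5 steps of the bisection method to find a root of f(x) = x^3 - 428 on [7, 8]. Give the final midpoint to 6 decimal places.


f(x) = x^3 - 428
f(7) = -85 < 0
f(8) = 84 > 0

Step 1: midpoint = (7.000000 + 8.000000)/2 = 7.500000
  f(7.500000) = -6.125000
  f(mid) < 0, so root is in [7.500000, 8.000000]

Step 2: midpoint = (7.500000 + 8.000000)/2 = 7.750000
  f(7.750000) = 37.484375
  f(mid) > 0, so root is in [7.500000, 7.750000]

Step 3: midpoint = (7.500000 + 7.750000)/2 = 7.625000
  f(7.625000) = 15.322266
  f(mid) > 0, so root is in [7.500000, 7.625000]

Step 4: midpoint = (7.500000 + 7.625000)/2 = 7.562500
  f(7.562500) = 4.510010
  f(mid) > 0, so root is in [7.500000, 7.562500]

Step 5: midpoint = (7.500000 + 7.562500)/2 = 7.531250
  f(7.531250) = -0.829559
  f(mid) < 0, so root is in [7.531250, 7.562500]

midpoint = 7.531250


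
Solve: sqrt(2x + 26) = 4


Square both sides: 2x + 26 = 4^2 = 16
2x = 16 - 26 = -10
x = -5
Check: sqrt(2*(-5) + 26) = sqrt(16) = 4 ✓

x = -5


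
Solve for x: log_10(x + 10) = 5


Convert to exponential form: x + 10 = 10^5 = 100000
x = 100000 - 10 = 99990
Check: log_10(99990 + 10) = log_10(100000) = log_10(100000) = 5 ✓

x = 99990


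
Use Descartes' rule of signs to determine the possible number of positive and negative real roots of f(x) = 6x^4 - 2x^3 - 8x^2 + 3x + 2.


Descartes' rule of signs:

For positive roots, count sign changes in f(x) = 6x^4 - 2x^3 - 8x^2 + 3x + 2:
Signs of coefficients: +, -, -, +, +
Number of sign changes: 2
Possible positive real roots: 2, 0

For negative roots, examine f(-x) = 6x^4 + 2x^3 - 8x^2 - 3x + 2:
Signs of coefficients: +, +, -, -, +
Number of sign changes: 2
Possible negative real roots: 2, 0

Positive roots: 2 or 0; Negative roots: 2 or 0


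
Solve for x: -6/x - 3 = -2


Subtract -3 from both sides: -6/x = 1
Multiply both sides by x: -6 = 1 * x
Divide by 1: x = -6

x = -6


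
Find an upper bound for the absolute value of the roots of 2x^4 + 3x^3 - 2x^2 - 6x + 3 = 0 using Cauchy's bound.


Cauchy's bound: all roots r satisfy |r| <= 1 + max(|a_i/a_n|) for i = 0,...,n-1
where a_n is the leading coefficient.

Coefficients: [2, 3, -2, -6, 3]
Leading coefficient a_n = 2
Ratios |a_i/a_n|: 3/2, 1, 3, 3/2
Maximum ratio: 3
Cauchy's bound: |r| <= 1 + 3 = 4

Upper bound = 4


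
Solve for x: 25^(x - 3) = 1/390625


Express both sides with the same base.
1/390625 = 25^(-4)
Since the bases match, equate exponents: x - 3 = -4
So x = -4 - (-3) = -1

x = -1


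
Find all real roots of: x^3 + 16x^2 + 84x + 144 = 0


Let p(x) = x^3 + 16x^2 + 84x + 144. By the rational root theorem (leading coefficient 1), any rational root is an integer divisor of 144: try ±1, ±2, ... in turn.
Test x = 1: value = 245 ≠ 0.
Test x = -1: value = 75 ≠ 0.
Test x = 2: value = 384 ≠ 0.
Test x = -2: value = 32 ≠ 0.
Test x = 3: value = 567 ≠ 0.
Test x = -3: value = 9 ≠ 0.
Test x = 4: value = 800 ≠ 0.
Test x = -4: value = 0 ✓, so (x + 4) is a factor.
Synthetic division by (x + 4): bring down 1; 1(-4) + 16 = 12; 12(-4) + 84 = 36; 36(-4) + 144 = 0 → quotient x^2 + 12x + 36, remainder 0.
Solve the quadratic x^2 + 12x + 36 = 0: discriminant = 12^2 - 4(1)(36) = 144 - 144 = 0.
Discriminant = 0, so a double root: x = -12/2 = -6.

x = -6 (multiplicity 2), x = -4


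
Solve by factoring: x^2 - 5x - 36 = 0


We need two numbers that multiply to -36 and add to -5.
Those numbers are 4 and -9 (since 4 * (-9) = -36 and 4 + (-9) = -5).
So x^2 - 5x - 36 = (x + 4)(x - 9) = 0
Setting each factor to zero: x = -4 or x = 9

x = -4, x = 9


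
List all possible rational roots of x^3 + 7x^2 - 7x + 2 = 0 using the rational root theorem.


Rational root theorem: possible roots are ±p/q where:
  p divides the constant term (2): p ∈ {1, 2}
  q divides the leading coefficient (1): q ∈ {1}

All possible rational roots: -2, -1, 1, 2

-2, -1, 1, 2


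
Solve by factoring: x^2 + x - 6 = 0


We need two numbers that multiply to -6 and add to 1.
Those numbers are 3 and -2 (since 3 * (-2) = -6 and 3 + (-2) = 1).
So x^2 + x - 6 = (x + 3)(x - 2) = 0
Setting each factor to zero: x = -3 or x = 2

x = -3, x = 2


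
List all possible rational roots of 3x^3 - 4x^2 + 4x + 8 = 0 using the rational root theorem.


Rational root theorem: possible roots are ±p/q where:
  p divides the constant term (8): p ∈ {1, 2, 4, 8}
  q divides the leading coefficient (3): q ∈ {1, 3}

All possible rational roots: -8, -4, -8/3, -2, -4/3, -1, -2/3, -1/3, 1/3, 2/3, 1, 4/3, 2, 8/3, 4, 8

-8, -4, -8/3, -2, -4/3, -1, -2/3, -1/3, 1/3, 2/3, 1, 4/3, 2, 8/3, 4, 8


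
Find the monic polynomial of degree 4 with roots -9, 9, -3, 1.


A monic polynomial with roots -9, 9, -3, 1 is:
p(x) = (x + 9)(x - 9)(x + 3)(x - 1)
After multiplying by (x + 9): x + 9
After multiplying by (x - 9): x^2 - 81
After multiplying by (x + 3): x^3 + 3x^2 - 81x - 243
After multiplying by (x - 1): x^4 + 2x^3 - 84x^2 - 162x + 243

x^4 + 2x^3 - 84x^2 - 162x + 243


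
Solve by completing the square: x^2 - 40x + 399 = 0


Start: x^2 - 40x + 399 = 0
Move constant: x^2 - 40x = -399
Half of -40 is -20, squared is 400
Add 400 to both sides: x^2 - 40x + 400 = 1
(x - 20)^2 = 1
x - 20 = ±1
x = 20 + 1 = 21 or x = 20 - 1 = 19

x = 19, x = 21


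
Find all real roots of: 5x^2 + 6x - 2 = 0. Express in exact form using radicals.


Using the quadratic formula: x = (-b ± sqrt(b^2 - 4ac)) / (2a)
Here a = 5, b = 6, c = -2
Discriminant = b^2 - 4ac = 6^2 - 4(5)(-2) = 36 + 40 = 76
Since discriminant = 76 > 0, there are two real roots.
x = (-6 ± 2*sqrt(19)) / 10
Simplifying: x = (-3 ± sqrt(19)) / 5
Numerically: x ≈ 0.2718 or x ≈ -1.4718

x = (-3 + sqrt(19)) / 5 or x = (-3 - sqrt(19)) / 5


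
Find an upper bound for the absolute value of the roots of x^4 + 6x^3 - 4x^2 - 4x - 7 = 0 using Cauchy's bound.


Cauchy's bound: all roots r satisfy |r| <= 1 + max(|a_i/a_n|) for i = 0,...,n-1
where a_n is the leading coefficient.

Coefficients: [1, 6, -4, -4, -7]
Leading coefficient a_n = 1
Ratios |a_i/a_n|: 6, 4, 4, 7
Maximum ratio: 7
Cauchy's bound: |r| <= 1 + 7 = 8

Upper bound = 8


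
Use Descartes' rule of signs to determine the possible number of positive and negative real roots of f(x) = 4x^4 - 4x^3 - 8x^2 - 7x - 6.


Descartes' rule of signs:

For positive roots, count sign changes in f(x) = 4x^4 - 4x^3 - 8x^2 - 7x - 6:
Signs of coefficients: +, -, -, -, -
Number of sign changes: 1
Possible positive real roots: 1

For negative roots, examine f(-x) = 4x^4 + 4x^3 - 8x^2 + 7x - 6:
Signs of coefficients: +, +, -, +, -
Number of sign changes: 3
Possible negative real roots: 3, 1

Positive roots: 1; Negative roots: 3 or 1


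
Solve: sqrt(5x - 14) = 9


Square both sides: 5x - 14 = 9^2 = 81
5x = 81 + 14 = 95
x = 19
Check: sqrt(5*19 - 14) = sqrt(81) = 9 ✓

x = 19


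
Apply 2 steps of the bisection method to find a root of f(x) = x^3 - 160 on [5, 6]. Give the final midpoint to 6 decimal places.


f(x) = x^3 - 160
f(5) = -35 < 0
f(6) = 56 > 0

Step 1: midpoint = (5.000000 + 6.000000)/2 = 5.500000
  f(5.500000) = 6.375000
  f(mid) > 0, so root is in [5.000000, 5.500000]

Step 2: midpoint = (5.000000 + 5.500000)/2 = 5.250000
  f(5.250000) = -15.296875
  f(mid) < 0, so root is in [5.250000, 5.500000]

midpoint = 5.250000


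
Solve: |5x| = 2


An absolute value equation |expr| = 2 gives two cases:
Case 1: 5x = 2
  5x = 2, so x = 2/5
Case 2: 5x = -2
  5x = -2, so x = -2/5

x = -2/5, x = 2/5


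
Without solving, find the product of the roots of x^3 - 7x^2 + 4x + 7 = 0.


By Vieta's formulas for x^3 + bx^2 + cx + d = 0:
  r1 + r2 + r3 = -b/a = 7
  r1*r2 + r1*r3 + r2*r3 = c/a = 4
  r1*r2*r3 = -d/a = -7


Product = -7


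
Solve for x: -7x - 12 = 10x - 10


Starting with: -7x - 12 = 10x - 10
Move all x terms to left: (-7 - 10)x = -10 + 12
Simplify: -17x = 2
Divide both sides by -17: x = -2/17

x = -2/17


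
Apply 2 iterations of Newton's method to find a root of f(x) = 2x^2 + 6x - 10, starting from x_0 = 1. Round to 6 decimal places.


Newton's method: x_(n+1) = x_n - f(x_n)/f'(x_n)
f(x) = 2x^2 + 6x - 10
f'(x) = 4x + 6

Iteration 1:
  f(1.000000) = -2.000000
  f'(1.000000) = 10.000000
  x_1 = 1.000000 - (-2.000000)/(10.000000) = 1.200000

Iteration 2:
  f(1.200000) = 0.080000
  f'(1.200000) = 10.800000
  x_2 = 1.200000 - (0.080000)/(10.800000) = 1.192593

x_2 = 1.192593


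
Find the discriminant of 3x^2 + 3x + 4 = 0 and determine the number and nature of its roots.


For ax^2 + bx + c = 0, discriminant D = b^2 - 4ac
Here a = 3, b = 3, c = 4
D = (3)^2 - 4(3)(4) = 9 - 48 = -39

D = -39 < 0
The equation has no real roots (2 complex conjugate roots).

Discriminant = -39, no real roots (2 complex conjugate roots)


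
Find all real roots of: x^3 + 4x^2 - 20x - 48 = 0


Let p(x) = x^3 + 4x^2 - 20x - 48. By the rational root theorem (leading coefficient 1), any rational root is an integer divisor of 48: try ±1, ±2, ... in turn.
Test x = 1: value = -63 ≠ 0.
Test x = -1: value = -25 ≠ 0.
Test x = 2: value = -64 ≠ 0.
Test x = -2: value = 0 ✓, so (x + 2) is a factor.
Synthetic division by (x + 2): bring down 1; 1(-2) + 4 = 2; 2(-2) - 20 = -24; (-24)(-2) - 48 = 0 → quotient x^2 + 2x - 24, remainder 0.
Solve the quadratic x^2 + 2x - 24 = 0: discriminant = 2^2 - 4(1)(-24) = 4 + 96 = 100.
sqrt(100) = 10, so x = (-2 ± 10)/2: x = 4 or x = -6.

x = -6, x = -2, x = 4


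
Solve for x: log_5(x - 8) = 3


Convert to exponential form: x - 8 = 5^3 = 125
x = 125 + 8 = 133
Check: log_5(133 - 8) = log_5(125) = log_5(125) = 3 ✓

x = 133


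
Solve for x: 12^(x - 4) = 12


Express both sides with the same base.
12 = 12^1
Since the bases match, equate exponents: x - 4 = 1
So x = 1 - (-4) = 5

x = 5


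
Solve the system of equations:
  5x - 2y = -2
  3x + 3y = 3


Using Cramer's rule:
Determinant D = (5)(3) - (3)(-2) = 15 + 6 = 21
Dx = (-2)(3) - (3)(-2) = -6 + 6 = 0
Dy = (5)(3) - (3)(-2) = 15 + 6 = 21
x = Dx/D = 0/21 = 0
y = Dy/D = 21/21 = 1

x = 0, y = 1


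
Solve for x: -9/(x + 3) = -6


Multiply both sides by (x + 3): -9 = -6(x + 3)
Distribute: -9 = -6x - 18
-6x = -9 + 18 = 9
x = -3/2

x = -3/2


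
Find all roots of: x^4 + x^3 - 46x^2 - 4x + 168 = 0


Let p(x) = x^4 + x^3 - 46x^2 - 4x + 168. By the rational root theorem (leading coefficient 1), any rational root is an integer divisor of 168: try ±1, ±2, ... in turn.
Test x = 1: value = 120 ≠ 0.
Test x = -1: value = 126 ≠ 0.
Test x = 2: value = 0 ✓, so (x - 2) is a factor.
Synthetic division by (x - 2): bring down 1; 1(2) + 1 = 3; 3(2) - 46 = -40; (-40)(2) - 4 = -84; (-84)(2) + 168 = 0 → quotient x^3 + 3x^2 - 40x - 84, remainder 0.
Continue with the quotient x^3 + 3x^2 - 40x - 84 (candidates must divide 84; re-test x = 2 first in case it repeats).
Test x = 2: value = -144 ≠ 0.
Test x = -2: value = 0 ✓, so (x + 2) is a factor.
Synthetic division by (x + 2): bring down 1; 1(-2) + 3 = 1; 1(-2) - 40 = -42; (-42)(-2) - 84 = 0 → quotient x^2 + x - 42, remainder 0.
Solve the quadratic x^2 + x - 42 = 0: discriminant = 1^2 - 4(1)(-42) = 1 + 168 = 169.
sqrt(169) = 13, so x = (-1 ± 13)/2: x = 6 or x = -7.
Collecting all roots found:

x = -7, x = -2, x = 2, x = 6


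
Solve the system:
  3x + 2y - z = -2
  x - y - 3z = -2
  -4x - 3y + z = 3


Using Cramer's rule. Expand each determinant along the first row.
D  = 3*[(-1)*1 - (-3)*(-3)] - 2*[1*1 - (-3)*(-4)] + (-1)*[1*(-3) - (-1)*(-4)]
  = 3*(-10) - 2*(-11) + (-1)*(-7) = -1
Dx = (-2)*[(-1)*1 - (-3)*(-3)] - 2*[(-2)*1 - (-3)*3] + (-1)*[(-2)*(-3) - (-1)*3]
  = (-2)*(-10) - 2*(7) + (-1)*(9) = -3
Dy = 3*[(-2)*1 - (-3)*3] - (-2)*[1*1 - (-3)*(-4)] + (-1)*[1*3 - (-2)*(-4)]
  = 3*(7) - (-2)*(-11) + (-1)*(-5) = 4
Dz = 3*[(-1)*3 - (-2)*(-3)] - 2*[1*3 - (-2)*(-4)] + (-2)*[1*(-3) - (-1)*(-4)]
  = 3*(-9) - 2*(-5) + (-2)*(-7) = -3
x = Dx/D = -3/-1 = 3, y = Dy/D = 4/-1 = -4, z = Dz/D = -3/-1 = 3
Check eq1: (3)(3) + (2)(-4) + (-1)(3) = -2 = -2 ✓
Check eq2: (1)(3) + (-1)(-4) + (-3)(3) = -2 = -2 ✓
Check eq3: (-4)(3) + (-3)(-4) + (1)(3) = 3 = 3 ✓

x = 3, y = -4, z = 3


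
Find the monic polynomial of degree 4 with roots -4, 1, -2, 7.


A monic polynomial with roots -4, 1, -2, 7 is:
p(x) = (x + 4)(x - 1)(x + 2)(x - 7)
After multiplying by (x + 4): x + 4
After multiplying by (x - 1): x^2 + 3x - 4
After multiplying by (x + 2): x^3 + 5x^2 + 2x - 8
After multiplying by (x - 7): x^4 - 2x^3 - 33x^2 - 22x + 56

x^4 - 2x^3 - 33x^2 - 22x + 56


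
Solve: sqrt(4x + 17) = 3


Square both sides: 4x + 17 = 3^2 = 9
4x = 9 - 17 = -8
x = -2
Check: sqrt(4*(-2) + 17) = sqrt(9) = 3 ✓

x = -2


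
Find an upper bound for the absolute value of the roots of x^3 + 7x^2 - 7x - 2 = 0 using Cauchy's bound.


Cauchy's bound: all roots r satisfy |r| <= 1 + max(|a_i/a_n|) for i = 0,...,n-1
where a_n is the leading coefficient.

Coefficients: [1, 7, -7, -2]
Leading coefficient a_n = 1
Ratios |a_i/a_n|: 7, 7, 2
Maximum ratio: 7
Cauchy's bound: |r| <= 1 + 7 = 8

Upper bound = 8


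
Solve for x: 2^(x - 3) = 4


Express both sides with the same base.
4 = 2^2
Since the bases match, equate exponents: x - 3 = 2
So x = 2 - (-3) = 5

x = 5


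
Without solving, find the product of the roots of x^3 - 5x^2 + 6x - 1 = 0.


By Vieta's formulas for x^3 + bx^2 + cx + d = 0:
  r1 + r2 + r3 = -b/a = 5
  r1*r2 + r1*r3 + r2*r3 = c/a = 6
  r1*r2*r3 = -d/a = 1


Product = 1


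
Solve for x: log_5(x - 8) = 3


Convert to exponential form: x - 8 = 5^3 = 125
x = 125 + 8 = 133
Check: log_5(133 - 8) = log_5(125) = log_5(125) = 3 ✓

x = 133


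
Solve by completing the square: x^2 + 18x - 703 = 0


Start: x^2 + 18x - 703 = 0
Move constant: x^2 + 18x = 703
Half of 18 is 9, squared is 81
Add 81 to both sides: x^2 + 18x + 81 = 784
(x + 9)^2 = 784
x + 9 = ±28
x = -9 + 28 = 19 or x = -9 - 28 = -37

x = -37, x = 19


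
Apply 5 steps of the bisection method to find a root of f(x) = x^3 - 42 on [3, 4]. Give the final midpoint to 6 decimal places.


f(x) = x^3 - 42
f(3) = -15 < 0
f(4) = 22 > 0

Step 1: midpoint = (3.000000 + 4.000000)/2 = 3.500000
  f(3.500000) = 0.875000
  f(mid) > 0, so root is in [3.000000, 3.500000]

Step 2: midpoint = (3.000000 + 3.500000)/2 = 3.250000
  f(3.250000) = -7.671875
  f(mid) < 0, so root is in [3.250000, 3.500000]

Step 3: midpoint = (3.250000 + 3.500000)/2 = 3.375000
  f(3.375000) = -3.556641
  f(mid) < 0, so root is in [3.375000, 3.500000]

Step 4: midpoint = (3.375000 + 3.500000)/2 = 3.437500
  f(3.437500) = -1.381104
  f(mid) < 0, so root is in [3.437500, 3.500000]

Step 5: midpoint = (3.437500 + 3.500000)/2 = 3.468750
  f(3.468750) = -0.263214
  f(mid) < 0, so root is in [3.468750, 3.500000]

midpoint = 3.468750


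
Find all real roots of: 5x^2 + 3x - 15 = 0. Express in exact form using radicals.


Using the quadratic formula: x = (-b ± sqrt(b^2 - 4ac)) / (2a)
Here a = 5, b = 3, c = -15
Discriminant = b^2 - 4ac = 3^2 - 4(5)(-15) = 9 + 300 = 309
Since discriminant = 309 > 0, there are two real roots.
x = (-3 ± sqrt(309)) / 10
Numerically: x ≈ 1.4578 or x ≈ -2.0578

x = (-3 + sqrt(309)) / 10 or x = (-3 - sqrt(309)) / 10


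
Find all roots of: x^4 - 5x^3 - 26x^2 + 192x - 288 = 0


Let p(x) = x^4 - 5x^3 - 26x^2 + 192x - 288. By the rational root theorem (leading coefficient 1), any rational root is an integer divisor of 288: try ±1, ±2, ... in turn.
Test x = 1: value = -126 ≠ 0.
Test x = -1: value = -500 ≠ 0.
Test x = 2: value = -32 ≠ 0.
Test x = -2: value = -720 ≠ 0.
Test x = 3: value = 0 ✓, so (x - 3) is a factor.
Synthetic division by (x - 3): bring down 1; 1(3) - 5 = -2; (-2)(3) - 26 = -32; (-32)(3) + 192 = 96; 96(3) - 288 = 0 → quotient x^3 - 2x^2 - 32x + 96, remainder 0.
Continue with the quotient x^3 - 2x^2 - 32x + 96 (candidates must divide 96; re-test x = 3 first in case it repeats).
Test x = 3: value = 9 ≠ 0.
Test x = -3: value = 147 ≠ 0.
Test x = 4: value = 0 ✓, so (x - 4) is a factor.
Synthetic division by (x - 4): bring down 1; 1(4) - 2 = 2; 2(4) - 32 = -24; (-24)(4) + 96 = 0 → quotient x^2 + 2x - 24, remainder 0.
Solve the quadratic x^2 + 2x - 24 = 0: discriminant = 2^2 - 4(1)(-24) = 4 + 96 = 100.
sqrt(100) = 10, so x = (-2 ± 10)/2: x = 4 or x = -6.
Collecting all roots found:

x = -6, x = 3, x = 4 (multiplicity 2)


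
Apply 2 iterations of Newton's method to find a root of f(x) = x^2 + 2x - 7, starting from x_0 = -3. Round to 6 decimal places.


Newton's method: x_(n+1) = x_n - f(x_n)/f'(x_n)
f(x) = x^2 + 2x - 7
f'(x) = 2x + 2

Iteration 1:
  f(-3.000000) = -4.000000
  f'(-3.000000) = -4.000000
  x_1 = -3.000000 - (-4.000000)/(-4.000000) = -4.000000

Iteration 2:
  f(-4.000000) = 1.000000
  f'(-4.000000) = -6.000000
  x_2 = -4.000000 - (1.000000)/(-6.000000) = -3.833333

x_2 = -3.833333


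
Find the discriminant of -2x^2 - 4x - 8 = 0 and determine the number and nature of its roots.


For ax^2 + bx + c = 0, discriminant D = b^2 - 4ac
Here a = -2, b = -4, c = -8
D = (-4)^2 - 4(-2)(-8) = 16 - 64 = -48

D = -48 < 0
The equation has no real roots (2 complex conjugate roots).

Discriminant = -48, no real roots (2 complex conjugate roots)


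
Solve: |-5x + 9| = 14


An absolute value equation |expr| = 14 gives two cases:
Case 1: -5x + 9 = 14
  -5x = 5, so x = -1
Case 2: -5x + 9 = -14
  -5x = -23, so x = 23/5

x = -1, x = 23/5


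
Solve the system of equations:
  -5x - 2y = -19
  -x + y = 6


Using Cramer's rule:
Determinant D = (-5)(1) - (-1)(-2) = -5 - 2 = -7
Dx = (-19)(1) - (6)(-2) = -19 + 12 = -7
Dy = (-5)(6) - (-1)(-19) = -30 - 19 = -49
x = Dx/D = -7/-7 = 1
y = Dy/D = -49/-7 = 7

x = 1, y = 7


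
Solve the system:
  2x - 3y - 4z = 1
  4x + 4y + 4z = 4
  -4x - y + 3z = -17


Using Cramer's rule. Expand each determinant along the first row.
D  = 2*[4*3 - 4*(-1)] - (-3)*[4*3 - 4*(-4)] + (-4)*[4*(-1) - 4*(-4)]
  = 2*(16) - (-3)*(28) + (-4)*(12) = 68
Dx = 1*[4*3 - 4*(-1)] - (-3)*[4*3 - 4*(-17)] + (-4)*[4*(-1) - 4*(-17)]
  = 1*(16) - (-3)*(80) + (-4)*(64) = 0
Dy = 2*[4*3 - 4*(-17)] - 1*[4*3 - 4*(-4)] + (-4)*[4*(-17) - 4*(-4)]
  = 2*(80) - 1*(28) + (-4)*(-52) = 340
Dz = 2*[4*(-17) - 4*(-1)] - (-3)*[4*(-17) - 4*(-4)] + 1*[4*(-1) - 4*(-4)]
  = 2*(-64) - (-3)*(-52) + 1*(12) = -272
x = Dx/D = 0/68 = 0, y = Dy/D = 340/68 = 5, z = Dz/D = -272/68 = -4
Check eq1: (2)(0) + (-3)(5) + (-4)(-4) = 1 = 1 ✓
Check eq2: (4)(0) + (4)(5) + (4)(-4) = 4 = 4 ✓
Check eq3: (-4)(0) + (-1)(5) + (3)(-4) = -17 = -17 ✓

x = 0, y = 5, z = -4
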